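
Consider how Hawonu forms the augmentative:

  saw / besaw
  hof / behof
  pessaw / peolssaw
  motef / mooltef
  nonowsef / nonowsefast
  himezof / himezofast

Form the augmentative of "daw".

bedaw

saw and pessaw both end in -w yet inflect differently (besaw, peolssaw), so the final letter is not what conditions the rule; the number of vowels is.
"daw" has 1 vowel. The stems with 1 vowel (saw → besaw, hof → behof) add the prefix be-.
So daw → bedaw.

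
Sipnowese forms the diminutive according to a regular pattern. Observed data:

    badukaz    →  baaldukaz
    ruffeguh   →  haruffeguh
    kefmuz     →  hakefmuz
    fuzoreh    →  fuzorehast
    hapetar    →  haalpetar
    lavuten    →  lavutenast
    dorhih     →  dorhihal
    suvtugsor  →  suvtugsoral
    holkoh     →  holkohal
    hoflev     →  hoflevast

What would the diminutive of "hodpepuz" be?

badukaz and kefmuz both end in -z yet inflect differently (baaldukaz, hakefmuz), so the final letter is not what conditions the rule; the last vowel is.
"hodpepuz" has last vowel 'u'. The stems whose last vowel is 'u' (kefmuz → hakefmuz, ruffeguh → haruffeguh) add the prefix ha-.
The other patterns: stems whose last vowel is 'a' insert -al- after the first vowel; stems whose last vowel is 'e' add -ast; stems whose last vowel is 'i' or 'o' add -al.
So hodpepuz → hahodpepuz.

hahodpepuz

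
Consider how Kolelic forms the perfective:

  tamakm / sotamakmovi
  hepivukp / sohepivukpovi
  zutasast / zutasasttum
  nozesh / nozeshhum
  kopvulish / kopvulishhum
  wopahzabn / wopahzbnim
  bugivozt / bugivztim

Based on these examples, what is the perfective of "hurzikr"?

sohurzikrovi

zutasast and bugivozt both end in -t yet inflect differently (zutasasttum, bugivztim), so the final letter is not what conditions the rule; the second-to-last letter is.
"hurzikr" has second-to-last letter 'k'. The stems whose second-to-last letter is 'k' (tamakm → sotamakmovi, hepivukp → sohepivukpovi) add so- … -ovi around the stem.
So hurzikr → sohurzikrovi.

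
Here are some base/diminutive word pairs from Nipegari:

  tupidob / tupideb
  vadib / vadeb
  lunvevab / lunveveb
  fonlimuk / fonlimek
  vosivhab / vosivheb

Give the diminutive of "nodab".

nodeb

Every pair shown (tupidob → tupideb, vadib → vadeb, lunvevab → lunveveb, …) follows the same rule: change the last vowel to 'e'.
So nodab → nodeb.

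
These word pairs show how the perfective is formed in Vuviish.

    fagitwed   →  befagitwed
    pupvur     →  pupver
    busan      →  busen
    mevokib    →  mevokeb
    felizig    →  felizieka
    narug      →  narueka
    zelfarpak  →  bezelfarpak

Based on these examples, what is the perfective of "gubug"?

gubueka

zelfarpak and busan both have last vowel 'a' yet inflect differently (bezelfarpak, busen), so the last vowel is not what conditions the rule; the final letter is.
"gubug" ends in -g. The stems ending in -g (felizig → felizieka, narug → narueka) drop the final letter and add -eka.
So gubug → gubueka.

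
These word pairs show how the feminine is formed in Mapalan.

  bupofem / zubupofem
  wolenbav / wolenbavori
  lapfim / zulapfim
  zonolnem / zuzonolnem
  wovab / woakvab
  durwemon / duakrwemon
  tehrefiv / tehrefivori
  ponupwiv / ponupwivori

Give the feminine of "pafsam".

zupafsam

tehrefiv and lapfim both have last vowel 'i' yet inflect differently (tehrefivori, zulapfim), so the last vowel is not what conditions the rule; the final letter is.
"pafsam" ends in -m. The stems ending in -m (lapfim → zulapfim, bupofem → zubupofem, zonolnem → zuzonolnem) add the prefix zu-.
The other patterns: stems ending in -v add -ori; stems ending in -b or -n insert -ak- after the first vowel.
So pafsam → zupafsam.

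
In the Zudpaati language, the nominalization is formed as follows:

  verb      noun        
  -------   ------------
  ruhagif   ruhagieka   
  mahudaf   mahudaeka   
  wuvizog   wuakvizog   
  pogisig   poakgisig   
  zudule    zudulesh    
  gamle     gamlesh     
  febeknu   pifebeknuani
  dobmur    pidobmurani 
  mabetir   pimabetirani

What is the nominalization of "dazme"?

dazmesh

ruhagif and pogisig both have last vowel 'i' yet inflect differently (ruhagieka, poakgisig), so the last vowel is not what conditions the rule; the final letter is.
"dazme" ends in -e. The stems ending in -e (zudule → zudulesh, gamle → gamlesh) drop the final letter and add -esh.
So dazme → dazmesh.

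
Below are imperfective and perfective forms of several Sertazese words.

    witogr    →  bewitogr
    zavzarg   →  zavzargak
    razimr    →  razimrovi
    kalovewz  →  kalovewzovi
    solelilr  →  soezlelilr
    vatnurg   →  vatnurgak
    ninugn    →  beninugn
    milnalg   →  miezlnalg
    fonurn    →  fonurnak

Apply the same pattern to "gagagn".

fonurn and ninugn both end in -n yet inflect differently (fonurnak, beninugn), so the final letter is not what conditions the rule; the second-to-last letter is.
"gagagn" has second-to-last letter 'g'. The stems whose second-to-last letter is 'g' (witogr → bewitogr, ninugn → beninugn) add the prefix be-.
The other patterns: stems whose second-to-last letter is 'r' add -ak; stems whose second-to-last letter is 'l' insert -ez- after the first vowel; stems whose second-to-last letter is 'm' or 'w' add -ovi.
So gagagn → begagagn.

begagagn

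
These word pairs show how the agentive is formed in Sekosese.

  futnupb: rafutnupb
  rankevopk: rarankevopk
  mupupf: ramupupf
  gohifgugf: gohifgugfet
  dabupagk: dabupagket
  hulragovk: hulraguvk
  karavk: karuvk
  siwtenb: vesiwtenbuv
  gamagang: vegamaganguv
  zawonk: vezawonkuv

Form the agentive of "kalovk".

kaluvk

"kalovk" has second-to-last letter 'v'. The stems whose second-to-last letter is 'v' (hulragovk → hulraguvk, karavk → karuvk) change the last vowel to 'u'.
The other patterns: stems whose second-to-last letter is 'p' add the prefix ra-; stems whose second-to-last letter is 'g' add -et; stems whose second-to-last letter is 'n' add ve- … -uv around the stem.
So kalovk → kaluvk.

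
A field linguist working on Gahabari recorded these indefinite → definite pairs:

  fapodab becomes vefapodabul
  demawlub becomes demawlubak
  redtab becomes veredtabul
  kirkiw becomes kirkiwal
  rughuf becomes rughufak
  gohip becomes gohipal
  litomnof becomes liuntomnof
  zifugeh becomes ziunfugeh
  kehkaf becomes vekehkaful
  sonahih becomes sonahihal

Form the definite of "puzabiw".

demawlub and fapodab both end in -b yet inflect differently (demawlubak, vefapodabul), so the final letter is not what conditions the rule; the last vowel is.
"puzabiw" has last vowel 'i'. The stems whose last vowel is 'i' (kirkiw → kirkiwal, sonahih → sonahihal, gohip → gohipal) add -al.
The other patterns: stems whose last vowel is 'u' add -ak; stems whose last vowel is 'a' add ve- … -ul around the stem; stems whose last vowel is 'e' or 'o' insert -un- after the first vowel.
So puzabiw → puzabiwal.

puzabiwal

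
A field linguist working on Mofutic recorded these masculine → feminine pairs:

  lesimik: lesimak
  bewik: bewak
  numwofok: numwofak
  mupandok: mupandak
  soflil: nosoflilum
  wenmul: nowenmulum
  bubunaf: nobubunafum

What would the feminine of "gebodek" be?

gebodak

"gebodek" ends in -k. The stems ending in -k (lesimik → lesimak, bewik → bewak, numwofok → numwofak) change the last vowel to 'a'.
The other pattern: stems ending in -f or -l add no- … -um around the stem.
So gebodek → gebodak.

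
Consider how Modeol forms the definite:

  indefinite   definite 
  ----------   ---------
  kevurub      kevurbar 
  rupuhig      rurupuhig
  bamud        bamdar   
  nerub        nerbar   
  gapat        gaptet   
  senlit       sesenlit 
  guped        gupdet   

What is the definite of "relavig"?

rerelavig

gapat and senlit both end in -t yet inflect differently (gaptet, sesenlit), so the final letter is not what conditions the rule; the last vowel is.
"relavig" has last vowel 'i'. The stems whose last vowel is 'i' (rupuhig → rurupuhig, senlit → sesenlit) repeat the first consonant+vowel as a prefix.
So relavig → rerelavig.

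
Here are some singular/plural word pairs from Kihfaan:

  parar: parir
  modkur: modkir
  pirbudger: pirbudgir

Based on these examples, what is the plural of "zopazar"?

Every pair shown (parar → parir, modkur → modkir, pirbudger → pirbudgir) follows the same rule: change the last vowel to 'i'.
So zopazar → zopazir.

zopazir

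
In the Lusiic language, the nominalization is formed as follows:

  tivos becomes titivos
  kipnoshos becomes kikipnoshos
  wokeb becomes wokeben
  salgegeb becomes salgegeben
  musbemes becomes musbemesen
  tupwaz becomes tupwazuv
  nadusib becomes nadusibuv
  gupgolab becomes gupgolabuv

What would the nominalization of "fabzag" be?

fabzaguv

tivos and musbemes both end in -s yet inflect differently (titivos, musbemesen), so the final letter is not what conditions the rule; the last vowel is.
"fabzag" has last vowel 'a'. The stems whose last vowel is 'a' (tupwaz → tupwazuv, gupgolab → gupgolabuv) add -uv.
The other patterns: stems whose last vowel is 'o' repeat the first consonant+vowel as a prefix; stems whose last vowel is 'e' add -en.
So fabzag → fabzaguv.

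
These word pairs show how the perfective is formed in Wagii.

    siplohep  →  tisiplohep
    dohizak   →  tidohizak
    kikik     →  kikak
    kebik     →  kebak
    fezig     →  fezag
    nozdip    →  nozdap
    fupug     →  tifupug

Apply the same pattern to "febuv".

tifebuv

fezig and fupug both end in -g yet inflect differently (fezag, tifupug), so the final letter is not what conditions the rule; the last vowel is.
"febuv" has last vowel 'u'. The one such stem in the data (fupug → tifupug) adds the prefix ti-, so the same rule applies.
The other pattern: stems whose last vowel is 'i' change the last vowel to 'a'.
So febuv → tifebuv.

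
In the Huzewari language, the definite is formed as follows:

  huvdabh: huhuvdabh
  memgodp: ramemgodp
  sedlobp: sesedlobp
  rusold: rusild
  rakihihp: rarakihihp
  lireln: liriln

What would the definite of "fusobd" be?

sedlobp and memgodp both end in -p yet inflect differently (sesedlobp, ramemgodp), so the final letter is not what conditions the rule; the second-to-last letter is.
"fusobd" has second-to-last letter 'b'. The stems whose second-to-last letter is 'b' (huvdabh → huhuvdabh, sedlobp → sesedlobp) repeat the first consonant+vowel as a prefix.
So fusobd → fufusobd.

fufusobd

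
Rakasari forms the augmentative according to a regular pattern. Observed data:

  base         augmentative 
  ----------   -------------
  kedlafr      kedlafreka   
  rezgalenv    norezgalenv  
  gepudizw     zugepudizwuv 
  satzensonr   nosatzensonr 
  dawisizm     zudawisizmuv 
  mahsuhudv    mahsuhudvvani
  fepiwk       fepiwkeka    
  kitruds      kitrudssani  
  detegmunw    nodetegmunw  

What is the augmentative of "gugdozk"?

detegmunw and gepudizw both end in -w yet inflect differently (nodetegmunw, zugepudizwuv), so the final letter is not what conditions the rule; the second-to-last letter is.
"gugdozk" has second-to-last letter 'z'. The stems whose second-to-last letter is 'z' (gepudizw → zugepudizwuv, dawisizm → zudawisizmuv) add zu- … -uv around the stem.
So gugdozk → zugugdozkuv.

zugugdozkuv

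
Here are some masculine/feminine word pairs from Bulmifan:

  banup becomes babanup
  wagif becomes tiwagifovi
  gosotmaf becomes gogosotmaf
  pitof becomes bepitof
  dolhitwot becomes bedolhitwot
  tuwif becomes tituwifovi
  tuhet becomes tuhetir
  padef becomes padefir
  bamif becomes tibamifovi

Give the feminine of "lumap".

lulumap

tuhet and dolhitwot both end in -t yet inflect differently (tuhetir, bedolhitwot), so the final letter is not what conditions the rule; the last vowel is.
"lumap" has last vowel 'a'. The one such stem in the data (gosotmaf → gogosotmaf) repeats the first consonant+vowel as a prefix (as does banup), so the same rule applies.
So lumap → lulumap.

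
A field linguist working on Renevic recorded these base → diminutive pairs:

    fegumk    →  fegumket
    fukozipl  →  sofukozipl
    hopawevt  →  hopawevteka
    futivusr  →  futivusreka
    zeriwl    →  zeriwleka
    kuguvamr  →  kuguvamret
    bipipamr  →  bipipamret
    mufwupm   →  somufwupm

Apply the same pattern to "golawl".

fukozipl and zeriwl both end in -l yet inflect differently (sofukozipl, zeriwleka), so the final letter is not what conditions the rule; the second-to-last letter is.
"golawl" has second-to-last letter 'w'. The one such stem in the data (zeriwl → zeriwleka) adds -eka, so the same rule applies.
So golawl → golawleka.

golawleka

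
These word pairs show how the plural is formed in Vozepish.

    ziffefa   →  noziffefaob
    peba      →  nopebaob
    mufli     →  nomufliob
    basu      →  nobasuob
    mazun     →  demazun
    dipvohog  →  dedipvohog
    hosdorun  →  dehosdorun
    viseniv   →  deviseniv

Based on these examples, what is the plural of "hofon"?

basu and mazun both have last vowel 'u' yet inflect differently (nobasuob, demazun), so the last vowel is not what conditions the rule; whether the stem ends in a vowel or a consonant is.
"hofon" ends in a consonant. The stems ending in a consonant (mazun → demazun, hosdorun → dehosdorun, viseniv → deviseniv) add the prefix de-.
The other pattern: stems ending in a vowel add no- … -ob around the stem.
So hofon → dehofon.

dehofon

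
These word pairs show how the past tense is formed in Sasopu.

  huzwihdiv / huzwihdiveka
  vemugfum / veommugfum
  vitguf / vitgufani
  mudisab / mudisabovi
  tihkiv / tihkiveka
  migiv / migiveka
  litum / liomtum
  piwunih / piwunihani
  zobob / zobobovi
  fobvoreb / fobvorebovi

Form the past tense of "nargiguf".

vemugfum and vitguf both have last vowel 'u' yet inflect differently (veommugfum, vitgufani), so the last vowel is not what conditions the rule; the final letter is.
"nargiguf" ends in -f. The one such stem in the data (vitguf → vitgufani) adds -ani, so the same rule applies.
The other patterns: stems ending in -m insert -om- after the first vowel; stems ending in -v add -eka; stems ending in -b add -ovi.
So nargiguf → nargigufani.

nargigufani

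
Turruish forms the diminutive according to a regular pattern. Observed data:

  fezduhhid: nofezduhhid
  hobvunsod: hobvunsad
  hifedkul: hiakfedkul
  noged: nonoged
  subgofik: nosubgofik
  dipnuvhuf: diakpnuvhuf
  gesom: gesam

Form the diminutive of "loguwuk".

loakguwuk

"loguwuk" has last vowel 'u'. The stems whose last vowel is 'u' (dipnuvhuf → diakpnuvhuf, hifedkul → hiakfedkul) insert -ak- after the first vowel.
The other patterns: stems whose last vowel is 'o' change the last vowel to 'a'; stems whose last vowel is 'e' or 'i' add the prefix no-.
So loguwuk → loakguwuk.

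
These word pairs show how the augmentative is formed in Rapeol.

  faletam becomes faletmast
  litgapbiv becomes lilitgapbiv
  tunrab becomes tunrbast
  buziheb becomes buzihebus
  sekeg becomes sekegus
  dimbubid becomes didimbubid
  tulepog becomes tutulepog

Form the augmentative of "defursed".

defursedus

buziheb and tunrab both end in -b yet inflect differently (buzihebus, tunrbast), so the final letter is not what conditions the rule; the last vowel is.
"defursed" has last vowel 'e'. The stems whose last vowel is 'e' (buziheb → buzihebus, sekeg → sekegus) add -us.
The other patterns: stems whose last vowel is 'a' delete the last vowel and add -ast; stems whose last vowel is 'i' or 'o' repeat the first consonant+vowel as a prefix.
So defursed → defursedus.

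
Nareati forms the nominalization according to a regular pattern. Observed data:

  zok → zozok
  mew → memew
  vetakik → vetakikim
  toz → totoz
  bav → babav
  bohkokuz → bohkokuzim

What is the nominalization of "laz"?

lalaz

bohkokuz and toz both end in -z yet inflect differently (bohkokuzim, totoz), so the final letter is not what conditions the rule; the number of vowels is.
"laz" has 1 vowel. The stems with 1 vowel (mew → memew, toz → totoz, zok → zozok) repeat the first consonant+vowel as a prefix.
The other pattern: stems with 3 vowels add -im.
So laz → lalaz.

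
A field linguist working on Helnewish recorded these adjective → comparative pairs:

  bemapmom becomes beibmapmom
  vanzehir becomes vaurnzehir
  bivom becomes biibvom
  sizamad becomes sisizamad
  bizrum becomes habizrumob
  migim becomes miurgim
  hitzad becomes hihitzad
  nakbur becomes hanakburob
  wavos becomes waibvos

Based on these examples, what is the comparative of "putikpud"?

haputikpudob

"putikpud" has last vowel 'u'. The stems whose last vowel is 'u' (nakbur → hanakburob, bizrum → habizrumob) add ha- … -ob around the stem.
So putikpud → haputikpudob.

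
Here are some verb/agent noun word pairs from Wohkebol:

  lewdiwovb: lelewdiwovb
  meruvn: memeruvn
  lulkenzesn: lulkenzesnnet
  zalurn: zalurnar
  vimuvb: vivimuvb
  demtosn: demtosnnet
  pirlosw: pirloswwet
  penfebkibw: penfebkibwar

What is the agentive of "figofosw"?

figofoswwet

meruvn and demtosn both end in -n yet inflect differently (memeruvn, demtosnnet), so the final letter is not what conditions the rule; the second-to-last letter is.
"figofosw" has second-to-last letter 's'. The stems whose second-to-last letter is 's' (pirlosw → pirloswwet, demtosn → demtosnnet, lulkenzesn → lulkenzesnnet) double the final consonant and add -et.
The other patterns: stems whose second-to-last letter is 'v' repeat the first consonant+vowel as a prefix; stems whose second-to-last letter is 'b' or 'r' add -ar.
So figofosw → figofoswwet.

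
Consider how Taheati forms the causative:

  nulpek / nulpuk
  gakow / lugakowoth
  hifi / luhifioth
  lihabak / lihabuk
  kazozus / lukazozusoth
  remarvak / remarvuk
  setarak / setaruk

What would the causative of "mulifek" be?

mulifuk

remarvak and kazozus both have 3 vowels yet inflect differently (remarvuk, lukazozusoth), so the number of vowels is not what conditions the rule; the final letter is.
"mulifek" ends in -k. The stems ending in -k (remarvak → remarvuk, nulpek → nulpuk, setarak → setaruk) change the last vowel to 'u'.
The other pattern: stems ending in -i, -s or -w add lu- … -oth around the stem.
So mulifek → mulifuk.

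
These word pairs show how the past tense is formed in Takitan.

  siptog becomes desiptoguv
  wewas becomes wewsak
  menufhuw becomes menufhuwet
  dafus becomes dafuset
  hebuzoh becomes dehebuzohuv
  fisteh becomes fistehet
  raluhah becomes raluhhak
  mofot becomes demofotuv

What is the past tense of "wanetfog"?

"wanetfog" has last vowel 'o'. The stems whose last vowel is 'o' (mofot → demofotuv, hebuzoh → dehebuzohuv, siptog → desiptoguv) add de- … -uv around the stem.
So wanetfog → dewanetfoguv.

dewanetfoguv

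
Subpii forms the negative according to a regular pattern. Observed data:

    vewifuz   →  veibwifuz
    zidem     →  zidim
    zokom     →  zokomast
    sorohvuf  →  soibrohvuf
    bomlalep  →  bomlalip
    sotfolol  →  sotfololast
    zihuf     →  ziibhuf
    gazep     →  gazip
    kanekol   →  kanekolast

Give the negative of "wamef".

zidem and zokom both end in -m yet inflect differently (zidim, zokomast), so the final letter is not what conditions the rule; the last vowel is.
"wamef" has last vowel 'e'. The stems whose last vowel is 'e' (bomlalep → bomlalip, zidem → zidim, gazep → gazip) change the last vowel to 'i'.
So wamef → wamif.

wamif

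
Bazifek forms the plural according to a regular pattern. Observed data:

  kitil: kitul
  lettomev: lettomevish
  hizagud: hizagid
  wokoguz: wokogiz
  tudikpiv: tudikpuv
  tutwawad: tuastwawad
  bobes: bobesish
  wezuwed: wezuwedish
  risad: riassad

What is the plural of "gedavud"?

"gedavud" has last vowel 'u'. The stems whose last vowel is 'u' (hizagud → hizagid, wokoguz → wokogiz) change the last vowel to 'i'.
So gedavud → gedavid.

gedavid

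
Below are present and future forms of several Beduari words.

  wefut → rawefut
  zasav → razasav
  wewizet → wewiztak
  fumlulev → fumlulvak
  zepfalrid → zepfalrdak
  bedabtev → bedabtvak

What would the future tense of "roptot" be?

wefut and wewizet both end in -t yet inflect differently (rawefut, wewiztak), so the final letter is not what conditions the rule; the number of vowels is.
"roptot" has 2 vowels. The stems with 2 vowels (wefut → rawefut, zasav → razasav) add the prefix ra-.
The other pattern: stems with 3 vowels delete the last vowel and add -ak.
So roptot → raroptot.

raroptot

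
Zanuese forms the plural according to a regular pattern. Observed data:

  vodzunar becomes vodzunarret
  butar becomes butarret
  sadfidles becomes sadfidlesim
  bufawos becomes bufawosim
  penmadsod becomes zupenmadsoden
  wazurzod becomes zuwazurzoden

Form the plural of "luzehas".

"luzehas" ends in -s. The stems ending in -s (sadfidles → sadfidlesim, bufawos → bufawosim) add -im.
The other patterns: stems ending in -r double the final consonant and add -et; stems ending in -d add zu- … -en around the stem.
So luzehas → luzehasim.

luzehasim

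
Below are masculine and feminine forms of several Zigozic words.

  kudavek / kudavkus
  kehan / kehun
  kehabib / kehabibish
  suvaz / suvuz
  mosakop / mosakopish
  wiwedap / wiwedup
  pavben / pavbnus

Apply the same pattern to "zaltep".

zaltpus

pavben and kehan both end in -n yet inflect differently (pavbnus, kehun), so the final letter is not what conditions the rule; the last vowel is.
"zaltep" has last vowel 'e'. The stems whose last vowel is 'e' (pavben → pavbnus, kudavek → kudavkus) delete the last vowel and add -us.
So zaltep → zaltpus.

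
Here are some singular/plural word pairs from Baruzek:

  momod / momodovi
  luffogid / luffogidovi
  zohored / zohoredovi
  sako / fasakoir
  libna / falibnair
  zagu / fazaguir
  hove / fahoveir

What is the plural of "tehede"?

"tehede" ends in a vowel. The stems ending in a vowel (sako → fasakoir, libna → falibnair, zagu → fazaguir) add fa- … -ir around the stem.
So tehede → fatehedeir.

fatehedeir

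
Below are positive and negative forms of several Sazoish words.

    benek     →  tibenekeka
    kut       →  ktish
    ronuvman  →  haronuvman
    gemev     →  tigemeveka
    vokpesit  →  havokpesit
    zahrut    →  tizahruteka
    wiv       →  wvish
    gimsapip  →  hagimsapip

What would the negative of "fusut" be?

tifusuteka

"fusut" has 2 vowels. The stems with 2 vowels (benek → tibenekeka, zahrut → tizahruteka, gemev → tigemeveka) add ti- … -eka around the stem.
So fusut → tifusuteka.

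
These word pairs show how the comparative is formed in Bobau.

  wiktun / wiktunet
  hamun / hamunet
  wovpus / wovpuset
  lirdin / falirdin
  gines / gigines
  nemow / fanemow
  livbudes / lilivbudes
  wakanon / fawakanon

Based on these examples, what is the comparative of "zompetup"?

zompetupet

wovpus and livbudes both end in -s yet inflect differently (wovpuset, lilivbudes), so the final letter is not what conditions the rule; the last vowel is.
"zompetup" has last vowel 'u'. The stems whose last vowel is 'u' (hamun → hamunet, wiktun → wiktunet, wovpus → wovpuset) add -et.
The other patterns: stems whose last vowel is 'e' repeat the first consonant+vowel as a prefix; stems whose last vowel is 'i' or 'o' add the prefix fa-.
So zompetup → zompetupet.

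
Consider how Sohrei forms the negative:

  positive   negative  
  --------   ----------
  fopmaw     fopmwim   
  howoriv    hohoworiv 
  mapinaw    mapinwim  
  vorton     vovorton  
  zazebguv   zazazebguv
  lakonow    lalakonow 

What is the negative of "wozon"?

wowozon

fopmaw and lakonow both end in -w yet inflect differently (fopmwim, lalakonow), so the final letter is not what conditions the rule; the last vowel is.
"wozon" has last vowel 'o'. The stems whose last vowel is 'o' (lakonow → lalakonow, vorton → vovorton) repeat the first consonant+vowel as a prefix.
So wozon → wowozon.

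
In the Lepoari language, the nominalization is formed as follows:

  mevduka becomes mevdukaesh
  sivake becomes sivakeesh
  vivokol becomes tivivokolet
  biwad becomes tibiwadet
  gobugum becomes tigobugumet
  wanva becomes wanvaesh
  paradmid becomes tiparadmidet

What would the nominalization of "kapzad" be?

tikapzadet

mevduka and biwad both have last vowel 'a' yet inflect differently (mevdukaesh, tibiwadet), so the last vowel is not what conditions the rule; whether the stem ends in a vowel or a consonant is.
"kapzad" ends in a consonant. The stems ending in a consonant (paradmid → tiparadmidet, vivokol → tivivokolet, biwad → tibiwadet) add ti- … -et around the stem.
The other pattern: stems ending in a vowel add -esh.
So kapzad → tikapzadet.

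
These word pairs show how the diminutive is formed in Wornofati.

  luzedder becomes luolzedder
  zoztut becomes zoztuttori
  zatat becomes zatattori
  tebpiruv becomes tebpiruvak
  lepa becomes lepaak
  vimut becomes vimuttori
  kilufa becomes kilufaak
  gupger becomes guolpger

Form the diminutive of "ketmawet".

ketmawettori

zatat and lepa both have last vowel 'a' yet inflect differently (zatattori, lepaak), so the last vowel is not what conditions the rule; the final letter is.
"ketmawet" ends in -t. The stems ending in -t (zatat → zatattori, vimut → vimuttori, zoztut → zoztuttori) double the final consonant and add -ori.
So ketmawet → ketmawettori.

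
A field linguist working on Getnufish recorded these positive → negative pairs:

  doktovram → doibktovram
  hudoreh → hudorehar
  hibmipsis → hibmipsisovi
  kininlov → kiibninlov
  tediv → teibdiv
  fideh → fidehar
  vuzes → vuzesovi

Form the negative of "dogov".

doibgov

"dogov" ends in -v. The stems ending in -v (tediv → teibdiv, kininlov → kiibninlov) insert -ib- after the first vowel.
The other patterns: stems ending in -s add -ovi; stems ending in -h add -ar.
So dogov → doibgov.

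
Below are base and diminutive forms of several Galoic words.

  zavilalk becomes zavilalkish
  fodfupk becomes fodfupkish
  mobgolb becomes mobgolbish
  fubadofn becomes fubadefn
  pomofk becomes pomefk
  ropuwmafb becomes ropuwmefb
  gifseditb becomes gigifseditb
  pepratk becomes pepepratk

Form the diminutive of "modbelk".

zavilalk and pomofk both end in -k yet inflect differently (zavilalkish, pomefk), so the final letter is not what conditions the rule; the second-to-last letter is.
"modbelk" has second-to-last letter 'l'. The stems whose second-to-last letter is 'l' (zavilalk → zavilalkish, mobgolb → mobgolbish) add -ish.
The other patterns: stems whose second-to-last letter is 'f' change the last vowel to 'e'; stems whose second-to-last letter is 't' repeat the first consonant+vowel as a prefix.
So modbelk → modbelkish.

modbelkish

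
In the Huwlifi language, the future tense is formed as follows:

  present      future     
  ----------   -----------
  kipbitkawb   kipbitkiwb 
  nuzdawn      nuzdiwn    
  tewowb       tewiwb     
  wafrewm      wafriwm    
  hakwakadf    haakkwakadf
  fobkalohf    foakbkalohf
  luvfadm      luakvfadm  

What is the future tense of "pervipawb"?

pervipiwb

wafrewm and luvfadm both end in -m yet inflect differently (wafriwm, luakvfadm), so the final letter is not what conditions the rule; the second-to-last letter is.
"pervipawb" has second-to-last letter 'w'. The stems whose second-to-last letter is 'w' (kipbitkawb → kipbitkiwb, nuzdawn → nuzdiwn, tewowb → tewiwb) change the last vowel to 'i'.
So pervipawb → pervipiwb.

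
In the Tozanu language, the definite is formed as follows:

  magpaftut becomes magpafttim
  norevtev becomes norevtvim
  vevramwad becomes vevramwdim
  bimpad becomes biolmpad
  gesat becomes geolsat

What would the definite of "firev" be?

vevramwad and bimpad both end in -d yet inflect differently (vevramwdim, biolmpad), so the final letter is not what conditions the rule; the number of vowels is.
"firev" has 2 vowels. The stems with 2 vowels (bimpad → biolmpad, gesat → geolsat) insert -ol- after the first vowel.
The other pattern: stems with 3 vowels delete the last vowel and add -im.
So firev → fiolrev.

fiolrev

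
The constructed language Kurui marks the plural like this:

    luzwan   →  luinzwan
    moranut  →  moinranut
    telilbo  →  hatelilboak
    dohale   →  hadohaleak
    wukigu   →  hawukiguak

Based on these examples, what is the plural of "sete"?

"sete" ends in a vowel. The stems ending in a vowel (telilbo → hatelilboak, dohale → hadohaleak, wukigu → hawukiguak) add ha- … -ak around the stem.
The other pattern: stems ending in a consonant insert -in- after the first vowel.
So sete → haseteak.

haseteak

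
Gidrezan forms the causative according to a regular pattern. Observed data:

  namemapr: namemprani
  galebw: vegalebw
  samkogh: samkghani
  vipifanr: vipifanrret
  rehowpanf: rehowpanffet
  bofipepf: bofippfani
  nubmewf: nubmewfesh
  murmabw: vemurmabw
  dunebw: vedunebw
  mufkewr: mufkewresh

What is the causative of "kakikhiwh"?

kakikhiwhesh

nubmewf and rehowpanf both end in -f yet inflect differently (nubmewfesh, rehowpanffet), so the final letter is not what conditions the rule; the second-to-last letter is.
"kakikhiwh" has second-to-last letter 'w'. The stems whose second-to-last letter is 'w' (mufkewr → mufkewresh, nubmewf → nubmewfesh) add -esh.
So kakikhiwh → kakikhiwhesh.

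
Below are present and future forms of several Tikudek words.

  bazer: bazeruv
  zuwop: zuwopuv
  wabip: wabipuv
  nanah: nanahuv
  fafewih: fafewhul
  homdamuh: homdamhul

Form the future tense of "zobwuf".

zobwufuv

nanah and fafewih both end in -h yet inflect differently (nanahuv, fafewhul), so the final letter is not what conditions the rule; the number of vowels is.
"zobwuf" has 2 vowels. The stems with 2 vowels (bazer → bazeruv, zuwop → zuwopuv, wabip → wabipuv) add -uv.
The other pattern: stems with 3 vowels delete the last vowel and add -ul.
So zobwuf → zobwufuv.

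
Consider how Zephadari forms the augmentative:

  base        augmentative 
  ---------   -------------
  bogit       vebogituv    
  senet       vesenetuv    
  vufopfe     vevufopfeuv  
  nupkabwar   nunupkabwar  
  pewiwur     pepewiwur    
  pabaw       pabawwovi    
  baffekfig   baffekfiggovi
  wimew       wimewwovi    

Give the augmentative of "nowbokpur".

nonowbokpur

nupkabwar and pabaw both have last vowel 'a' yet inflect differently (nunupkabwar, pabawwovi), so the last vowel is not what conditions the rule; the final letter is.
"nowbokpur" ends in -r. The stems ending in -r (nupkabwar → nunupkabwar, pewiwur → pepewiwur) repeat the first consonant+vowel as a prefix.
So nowbokpur → nonowbokpur.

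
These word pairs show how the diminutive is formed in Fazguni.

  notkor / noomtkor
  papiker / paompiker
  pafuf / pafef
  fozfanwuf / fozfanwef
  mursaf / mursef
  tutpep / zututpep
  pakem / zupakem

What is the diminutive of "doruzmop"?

papiker and tutpep both have last vowel 'e' yet inflect differently (paompiker, zututpep), so the last vowel is not what conditions the rule; the final letter is.
"doruzmop" ends in -p. The one such stem in the data (tutpep → zututpep) adds the prefix zu-, so the same rule applies.
So doruzmop → zudoruzmop.

zudoruzmop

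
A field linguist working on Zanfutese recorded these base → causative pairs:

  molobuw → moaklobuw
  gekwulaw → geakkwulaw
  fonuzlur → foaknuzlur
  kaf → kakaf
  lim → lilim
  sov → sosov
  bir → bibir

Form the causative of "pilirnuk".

piaklirnuk

fonuzlur and bir both end in -r yet inflect differently (foaknuzlur, bibir), so the final letter is not what conditions the rule; the number of vowels is.
"pilirnuk" has 3 vowels. The stems with 3 vowels (molobuw → moaklobuw, gekwulaw → geakkwulaw, fonuzlur → foaknuzlur) insert -ak- after the first vowel.
So pilirnuk → piaklirnuk.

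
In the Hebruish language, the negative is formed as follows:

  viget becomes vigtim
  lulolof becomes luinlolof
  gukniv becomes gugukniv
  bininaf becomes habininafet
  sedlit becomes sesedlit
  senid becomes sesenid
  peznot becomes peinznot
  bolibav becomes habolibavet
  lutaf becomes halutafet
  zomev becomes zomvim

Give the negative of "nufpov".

"nufpov" has last vowel 'o'. The stems whose last vowel is 'o' (lulolof → luinlolof, peznot → peinznot) insert -in- after the first vowel.
So nufpov → nuinfpov.

nuinfpov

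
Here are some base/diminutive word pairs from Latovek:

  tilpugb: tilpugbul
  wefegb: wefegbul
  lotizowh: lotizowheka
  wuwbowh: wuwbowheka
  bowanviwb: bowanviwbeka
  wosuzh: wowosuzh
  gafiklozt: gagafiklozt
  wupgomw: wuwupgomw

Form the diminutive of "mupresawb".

mupresawbeka

tilpugb and bowanviwb both end in -b yet inflect differently (tilpugbul, bowanviwbeka), so the final letter is not what conditions the rule; the second-to-last letter is.
"mupresawb" has second-to-last letter 'w'. The stems whose second-to-last letter is 'w' (lotizowh → lotizowheka, wuwbowh → wuwbowheka, bowanviwb → bowanviwbeka) add -eka.
So mupresawb → mupresawbeka.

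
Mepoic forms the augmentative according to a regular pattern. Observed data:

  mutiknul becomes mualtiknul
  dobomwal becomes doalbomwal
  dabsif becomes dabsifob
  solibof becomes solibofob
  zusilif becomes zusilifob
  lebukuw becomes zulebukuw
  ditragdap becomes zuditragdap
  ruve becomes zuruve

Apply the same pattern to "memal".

mealmal

mutiknul and lebukuw both have last vowel 'u' yet inflect differently (mualtiknul, zulebukuw), so the last vowel is not what conditions the rule; the final letter is.
"memal" ends in -l. The stems ending in -l (mutiknul → mualtiknul, dobomwal → doalbomwal) insert -al- after the first vowel.
So memal → mealmal.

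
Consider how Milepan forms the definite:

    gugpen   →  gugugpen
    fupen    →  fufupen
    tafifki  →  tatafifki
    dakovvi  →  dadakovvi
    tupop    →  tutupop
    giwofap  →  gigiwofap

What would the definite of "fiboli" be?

Every pair shown (gugpen → gugugpen, fupen → fufupen, tafifki → tatafifki, …) follows the same rule: repeat the first consonant+vowel as a prefix.
So fiboli → fifiboli.

fifiboli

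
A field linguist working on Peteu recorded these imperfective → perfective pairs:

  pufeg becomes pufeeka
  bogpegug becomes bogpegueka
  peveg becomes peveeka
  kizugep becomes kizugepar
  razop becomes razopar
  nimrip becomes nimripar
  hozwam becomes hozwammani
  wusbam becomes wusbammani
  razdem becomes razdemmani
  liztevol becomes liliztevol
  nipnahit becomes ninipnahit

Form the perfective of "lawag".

lawaeka

pufeg and kizugep both have last vowel 'e' yet inflect differently (pufeeka, kizugepar), so the last vowel is not what conditions the rule; the final letter is.
"lawag" ends in -g. The stems ending in -g (pufeg → pufeeka, bogpegug → bogpegueka, peveg → peveeka) drop the final letter and add -eka.
The other patterns: stems ending in -p add -ar; stems ending in -m double the final consonant and add -ani; stems ending in -l or -t repeat the first consonant+vowel as a prefix.
So lawag → lawaeka.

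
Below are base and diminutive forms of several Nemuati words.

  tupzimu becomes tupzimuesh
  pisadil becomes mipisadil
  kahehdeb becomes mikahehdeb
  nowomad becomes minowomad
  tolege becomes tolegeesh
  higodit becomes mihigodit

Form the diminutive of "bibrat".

tolege and kahehdeb both have last vowel 'e' yet inflect differently (tolegeesh, mikahehdeb), so the last vowel is not what conditions the rule; whether the stem ends in a vowel or a consonant is.
"bibrat" ends in a consonant. The stems ending in a consonant (pisadil → mipisadil, nowomad → minowomad, higodit → mihigodit) add the prefix mi-.
So bibrat → mibibrat.

mibibrat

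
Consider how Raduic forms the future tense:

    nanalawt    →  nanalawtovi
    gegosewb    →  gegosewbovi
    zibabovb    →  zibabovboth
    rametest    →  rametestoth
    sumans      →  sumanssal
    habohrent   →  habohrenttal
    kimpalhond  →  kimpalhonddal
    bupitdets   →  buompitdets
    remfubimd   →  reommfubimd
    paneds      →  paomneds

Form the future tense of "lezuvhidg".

leomzuvhidg

gegosewb and zibabovb both end in -b yet inflect differently (gegosewbovi, zibabovboth), so the final letter is not what conditions the rule; the second-to-last letter is.
"lezuvhidg" has second-to-last letter 'd'. The one such stem in the data (paneds → paomneds) inserts -om- after the first vowel (as do bupitdets, remfubimd), so the same rule applies.
So lezuvhidg → leomzuvhidg.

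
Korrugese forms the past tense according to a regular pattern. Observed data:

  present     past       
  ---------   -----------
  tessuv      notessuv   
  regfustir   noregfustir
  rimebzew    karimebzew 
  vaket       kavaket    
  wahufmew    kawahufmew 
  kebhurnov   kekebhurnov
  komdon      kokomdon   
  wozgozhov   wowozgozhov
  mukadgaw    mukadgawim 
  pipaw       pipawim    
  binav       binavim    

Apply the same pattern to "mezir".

tessuv and kebhurnov both end in -v yet inflect differently (notessuv, kekebhurnov), so the final letter is not what conditions the rule; the last vowel is.
"mezir" has last vowel 'i'. The one such stem in the data (regfustir → noregfustir) adds the prefix no-, so the same rule applies.
So mezir → nomezir.

nomezir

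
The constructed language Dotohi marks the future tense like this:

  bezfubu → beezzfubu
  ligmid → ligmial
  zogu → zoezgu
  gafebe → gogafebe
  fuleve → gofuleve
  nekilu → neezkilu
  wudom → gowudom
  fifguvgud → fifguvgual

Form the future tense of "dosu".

"dosu" ends in -u. The stems ending in -u (nekilu → neezkilu, bezfubu → beezzfubu, zogu → zoezgu) insert -ez- after the first vowel.
So dosu → doezsu.

doezsu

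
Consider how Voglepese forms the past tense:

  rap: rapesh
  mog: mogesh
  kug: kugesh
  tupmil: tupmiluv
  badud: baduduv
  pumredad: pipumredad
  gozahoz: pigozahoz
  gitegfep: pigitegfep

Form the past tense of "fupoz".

fupozuv

badud and pumredad both end in -d yet inflect differently (baduduv, pipumredad), so the final letter is not what conditions the rule; the number of vowels is.
"fupoz" has 2 vowels. The stems with 2 vowels (tupmil → tupmiluv, badud → baduduv) add -uv.
The other patterns: stems with 1 vowel add -esh; stems with 3 vowels add the prefix pi-.
So fupoz → fupozuv.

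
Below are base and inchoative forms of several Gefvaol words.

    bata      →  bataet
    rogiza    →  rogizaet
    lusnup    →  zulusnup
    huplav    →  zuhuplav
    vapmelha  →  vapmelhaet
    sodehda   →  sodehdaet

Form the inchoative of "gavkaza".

gavkazaet

"gavkaza" ends in -a. The stems ending in -a (bata → bataet, sodehda → sodehdaet, vapmelha → vapmelhaet) add -et.
The other pattern: stems ending in -p or -v add the prefix zu-.
So gavkaza → gavkazaet.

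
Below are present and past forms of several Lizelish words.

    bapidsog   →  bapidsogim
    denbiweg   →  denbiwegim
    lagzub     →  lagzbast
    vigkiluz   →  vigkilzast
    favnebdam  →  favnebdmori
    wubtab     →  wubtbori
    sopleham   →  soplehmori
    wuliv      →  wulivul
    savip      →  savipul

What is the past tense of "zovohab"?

"zovohab" has last vowel 'a'. The stems whose last vowel is 'a' (favnebdam → favnebdmori, wubtab → wubtbori, sopleham → soplehmori) delete the last vowel and add -ori.
The other patterns: stems whose last vowel is 'e' or 'o' add -im; stems whose last vowel is 'u' delete the last vowel and add -ast; stems whose last vowel is 'i' add -ul.
So zovohab → zovohbori.

zovohbori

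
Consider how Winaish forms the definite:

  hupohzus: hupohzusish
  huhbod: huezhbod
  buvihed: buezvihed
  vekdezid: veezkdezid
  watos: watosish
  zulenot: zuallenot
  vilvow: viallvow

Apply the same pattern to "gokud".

"gokud" ends in -d. The stems ending in -d (buvihed → buezvihed, vekdezid → veezkdezid, huhbod → huezhbod) insert -ez- after the first vowel.
The other patterns: stems ending in -t or -w insert -al- after the first vowel; stems ending in -s add -ish.
So gokud → goezkud.

goezkud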